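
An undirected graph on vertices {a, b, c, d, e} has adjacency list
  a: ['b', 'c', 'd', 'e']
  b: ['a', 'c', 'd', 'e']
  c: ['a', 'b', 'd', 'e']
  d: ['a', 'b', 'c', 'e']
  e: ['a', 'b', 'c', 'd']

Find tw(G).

4

A width-4 tree decomposition is:
Bags: B1 = {a, b, c, d, e}
Tree: (single bag)
A single bag containing all 5 vertices is trivially a valid decomposition of width 4. For the lower bound, the 5 vertices {a, b, c, d, e} are pairwise adjacent, and any tree decomposition puts a clique entirely inside one bag — forcing width ≥ 4. Therefore the treewidth is 4.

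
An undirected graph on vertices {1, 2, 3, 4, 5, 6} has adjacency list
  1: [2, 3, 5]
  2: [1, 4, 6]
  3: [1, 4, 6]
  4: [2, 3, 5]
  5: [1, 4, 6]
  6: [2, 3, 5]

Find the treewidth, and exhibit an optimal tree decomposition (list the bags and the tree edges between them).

Treewidth 3.
One such decomposition:
Bags: B1 = {1, 2, 3, 5}  B2 = {2, 3, 4, 5}  B3 = {2, 3, 5, 6}
Tree: B1–B2, B2–B3

Each bag holds 4 vertices, so the decomposition has width 3, which upper-bounds the treewidth. For the lower bound: the 4 vertex sets {1,2}, {3,4}, {5}, {6} are disjoint, each induces a connected subgraph, and every pair is joined by at least one edge of G. Contracting each set to a single vertex therefore yields K_{4} as a minor, and since treewidth is minor-monotone, tw(G) ≥ tw(K_{4}) = 3. Therefore the treewidth is 3.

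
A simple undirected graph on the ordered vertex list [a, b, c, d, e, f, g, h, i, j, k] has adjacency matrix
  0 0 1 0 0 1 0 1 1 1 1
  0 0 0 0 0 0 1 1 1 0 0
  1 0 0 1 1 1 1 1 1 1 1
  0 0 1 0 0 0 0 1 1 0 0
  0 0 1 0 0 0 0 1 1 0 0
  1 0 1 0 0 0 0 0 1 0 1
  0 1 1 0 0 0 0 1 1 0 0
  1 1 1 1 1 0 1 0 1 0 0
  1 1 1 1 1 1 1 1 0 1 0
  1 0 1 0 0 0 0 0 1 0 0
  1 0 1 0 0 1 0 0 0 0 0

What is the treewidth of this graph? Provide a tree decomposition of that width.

Treewidth 3.
One optimal decomposition is:
Bags: B1 = {a, c, f, k}  B2 = {a, c, f, i}  B3 = {a, c, h, i}  B4 = {c, g, h, i}  B5 = {a, c, i, j}  B6 = {c, d, h, i}  B7 = {b, g, h, i}  B8 = {c, e, h, i}
Tree: B1–B2, B2–B3, B3–B4, B3–B5, B4–B6, B4–B7, B6–B8

The largest bag has 4 vertices, giving width 3; this decomposition certifies tw(G) ≤ 3. Conversely, {a, c, f, k} is a clique of size 4, and the vertices of any clique must share a bag in every tree decomposition; so some bag has ≥ 4 vertices and tw(G) ≥ 3. Hence tw(G) = 3 exactly.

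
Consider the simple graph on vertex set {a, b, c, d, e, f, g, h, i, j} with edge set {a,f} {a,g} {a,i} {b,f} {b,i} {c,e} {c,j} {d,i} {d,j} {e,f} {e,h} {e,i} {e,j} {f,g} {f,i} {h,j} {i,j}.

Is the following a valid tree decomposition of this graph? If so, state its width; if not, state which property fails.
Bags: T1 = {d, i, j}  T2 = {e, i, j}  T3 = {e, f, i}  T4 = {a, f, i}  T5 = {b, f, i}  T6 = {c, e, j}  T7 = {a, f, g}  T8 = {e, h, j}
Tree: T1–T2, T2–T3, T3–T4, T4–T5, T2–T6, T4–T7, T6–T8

Yes; width 2.

Vertex coverage: the bags together contain {a, b, c, d, e, f, g, h, i, j}, the full vertex set. Edge coverage: each edge of G has both endpoints in at least one bag. Running intersection: for every vertex, the bags containing it form a connected subtree. All three properties hold, so this is a valid tree decomposition of width max|bag| − 1 = 2, and hence tw(G) ≤ 2.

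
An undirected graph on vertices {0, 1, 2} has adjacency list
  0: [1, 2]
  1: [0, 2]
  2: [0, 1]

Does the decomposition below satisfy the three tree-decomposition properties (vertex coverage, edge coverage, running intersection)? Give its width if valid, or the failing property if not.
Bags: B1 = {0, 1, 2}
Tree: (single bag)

Checking the three conditions: (i) the bags cover all of {0, 1, 2}; (ii) for each edge, some bag contains both endpoints; (iii) the bags containing any fixed vertex form a subtree. All hold, so the decomposition is valid with width 3 − 1 = 2.

Yes; width 2.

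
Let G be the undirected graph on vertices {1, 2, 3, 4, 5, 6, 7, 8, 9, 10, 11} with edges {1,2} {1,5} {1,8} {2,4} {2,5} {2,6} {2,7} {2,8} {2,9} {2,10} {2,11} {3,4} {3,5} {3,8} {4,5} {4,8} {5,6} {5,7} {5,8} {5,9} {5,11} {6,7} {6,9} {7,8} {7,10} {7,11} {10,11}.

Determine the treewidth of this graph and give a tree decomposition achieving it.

Treewidth 3.
One optimal decomposition is:
Bags: B1 = {2, 4, 5, 8}  B2 = {1, 2, 5, 8}  B3 = {2, 5, 7, 8}  B4 = {2, 5, 7, 11}  B5 = {3, 4, 5, 8}  B6 = {2, 5, 6, 7}  B7 = {2, 5, 6, 9}  B8 = {2, 7, 10, 11}
Tree: B1–B2, B2–B3, B3–B4, B1–B5, B3–B6, B6–B7, B4–B8

Each bag holds 4 vertices, so the decomposition has width 3, which upper-bounds the treewidth. For the lower bound, the 4 vertices {2, 7, 10, 11} are pairwise adjacent, and any tree decomposition puts a clique entirely inside one bag — forcing width ≥ 3. The upper and lower bounds meet at 3, so that is the treewidth.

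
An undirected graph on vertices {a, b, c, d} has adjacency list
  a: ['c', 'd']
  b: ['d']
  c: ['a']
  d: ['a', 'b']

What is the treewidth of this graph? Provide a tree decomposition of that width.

Every bag has size at most 2, so the width is 2 − 1 = 1 and tw(G) ≤ 1. G has an edge, so its treewidth is at least 1. The upper and lower bounds meet at 1, so that is the treewidth.

Treewidth 1.
One optimal decomposition is:
Bags: B1 = {b, d}  B2 = {a, d}  B3 = {a, c}
Tree: B1–B2, B2–B3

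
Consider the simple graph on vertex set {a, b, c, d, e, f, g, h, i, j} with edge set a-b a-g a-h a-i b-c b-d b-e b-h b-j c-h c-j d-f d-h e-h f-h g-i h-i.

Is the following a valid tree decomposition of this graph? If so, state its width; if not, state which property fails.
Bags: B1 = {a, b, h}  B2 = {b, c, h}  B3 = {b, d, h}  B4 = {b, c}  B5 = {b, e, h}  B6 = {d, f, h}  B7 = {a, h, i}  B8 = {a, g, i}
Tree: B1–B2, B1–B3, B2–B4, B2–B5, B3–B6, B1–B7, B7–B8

No — vertex j appears in no bag.

A tree decomposition must satisfy three properties: every vertex lies in some bag; for every edge, both endpoints lie together in some bag; and for every vertex, the bags containing it form a connected subtree. Here vertex j appears in no bag, so the decomposition is invalid.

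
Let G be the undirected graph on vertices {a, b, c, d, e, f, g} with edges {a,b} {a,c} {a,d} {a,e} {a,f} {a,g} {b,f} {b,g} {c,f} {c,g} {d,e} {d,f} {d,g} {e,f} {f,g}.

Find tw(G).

A width-3 tree decomposition is:
Bags: B1 = {a, c, f, g}  B2 = {a, b, f, g}  B3 = {a, d, f, g}  B4 = {a, d, e, f}
Tree: B1–B2, B2–B3, B3–B4
The largest bag has 4 vertices, giving width 3; this decomposition certifies tw(G) ≤ 3. On the other hand G contains the 4-clique {a, d, f, g}. A clique must lie in a single bag of any decomposition, so no decomposition can have width below 3. Therefore the treewidth is 3.

3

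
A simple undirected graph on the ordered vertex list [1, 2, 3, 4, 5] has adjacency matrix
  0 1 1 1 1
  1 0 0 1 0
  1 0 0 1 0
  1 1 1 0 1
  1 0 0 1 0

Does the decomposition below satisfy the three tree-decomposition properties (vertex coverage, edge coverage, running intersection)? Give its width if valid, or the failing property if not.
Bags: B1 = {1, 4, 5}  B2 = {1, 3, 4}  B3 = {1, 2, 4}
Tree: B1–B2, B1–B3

Yes; width 2.

Vertex coverage: the bags together contain {1, 2, 3, 4, 5}, the full vertex set. Edge coverage: each edge of G has both endpoints in at least one bag. Running intersection: for every vertex, the bags containing it form a connected subtree. All three properties hold, so this is a valid tree decomposition of width max|bag| − 1 = 2, and hence tw(G) ≤ 2.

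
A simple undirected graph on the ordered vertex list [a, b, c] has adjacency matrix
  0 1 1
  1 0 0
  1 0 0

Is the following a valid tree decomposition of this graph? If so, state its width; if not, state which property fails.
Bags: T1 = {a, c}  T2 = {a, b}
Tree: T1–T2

Yes; width 1.

Vertex coverage: the bags together contain {a, b, c}, the full vertex set. Edge coverage: each edge of G has both endpoints in at least one bag. Running intersection: for every vertex, the bags containing it form a connected subtree. All three properties hold, so this is a valid tree decomposition of width max|bag| − 1 = 1, and hence tw(G) ≤ 1.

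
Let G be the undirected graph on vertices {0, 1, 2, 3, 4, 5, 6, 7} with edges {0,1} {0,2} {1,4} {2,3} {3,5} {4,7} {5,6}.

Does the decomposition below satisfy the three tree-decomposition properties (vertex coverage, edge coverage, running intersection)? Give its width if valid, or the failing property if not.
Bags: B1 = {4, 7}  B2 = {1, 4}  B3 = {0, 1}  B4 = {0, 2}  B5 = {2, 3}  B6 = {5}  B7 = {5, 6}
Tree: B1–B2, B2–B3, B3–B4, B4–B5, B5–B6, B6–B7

No — edge (3,5) lies in no bag.

A tree decomposition must satisfy three properties: every vertex lies in some bag; for every edge, both endpoints lie together in some bag; and for every vertex, the bags containing it form a connected subtree. Here edge (3,5) lies in no bag, so the decomposition is invalid.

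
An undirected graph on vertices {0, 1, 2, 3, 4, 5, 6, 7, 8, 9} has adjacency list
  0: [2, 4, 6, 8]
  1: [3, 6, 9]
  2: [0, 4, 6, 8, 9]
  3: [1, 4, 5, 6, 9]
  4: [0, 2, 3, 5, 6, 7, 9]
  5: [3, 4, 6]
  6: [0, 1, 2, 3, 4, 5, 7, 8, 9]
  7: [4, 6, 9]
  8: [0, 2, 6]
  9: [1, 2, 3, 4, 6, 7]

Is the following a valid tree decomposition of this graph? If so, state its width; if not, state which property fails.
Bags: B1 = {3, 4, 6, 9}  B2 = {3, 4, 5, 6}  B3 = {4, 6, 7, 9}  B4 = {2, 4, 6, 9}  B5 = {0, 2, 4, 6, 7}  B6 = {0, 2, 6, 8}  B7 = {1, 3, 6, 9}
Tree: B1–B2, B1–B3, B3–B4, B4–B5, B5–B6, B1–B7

A tree decomposition must satisfy three properties: every vertex lies in some bag; for every edge, both endpoints lie together in some bag; and for every vertex, the bags containing it form a connected subtree. Here bags containing vertex 7 are not connected in the tree, so the decomposition is invalid.

No — bags containing vertex 7 are not connected in the tree.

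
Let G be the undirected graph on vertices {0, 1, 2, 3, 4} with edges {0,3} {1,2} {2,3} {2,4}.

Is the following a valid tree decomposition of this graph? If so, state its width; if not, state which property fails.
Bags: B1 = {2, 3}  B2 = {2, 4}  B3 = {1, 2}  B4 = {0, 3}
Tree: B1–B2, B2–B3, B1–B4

Every vertex of G appears in some bag (union = {0, 1, 2, 3, 4}); every edge is covered by a bag; and for each vertex v the set of bags containing v is connected in the bag tree. The decomposition is therefore valid. The largest bag has 2 vertices, so the width is 1.

Yes; width 1.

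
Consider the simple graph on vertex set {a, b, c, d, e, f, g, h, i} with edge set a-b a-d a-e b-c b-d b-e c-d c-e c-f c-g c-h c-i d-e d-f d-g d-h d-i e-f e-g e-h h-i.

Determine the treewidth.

3

A width-3 tree decomposition is:
Bags: B1 = {c, d, e, g}  B2 = {b, c, d, e}  B3 = {c, d, e, h}  B4 = {c, d, e, f}  B5 = {a, b, d, e}  B6 = {c, d, h, i}
Tree: B1–B2, B1–B3, B1–B4, B2–B5, B3–B6
The largest bag has 4 vertices, giving width 3; this decomposition certifies tw(G) ≤ 3. Conversely, {c, d, e, g} is a clique of size 4, and the vertices of any clique must share a bag in every tree decomposition; so some bag has ≥ 4 vertices and tw(G) ≥ 3. Hence tw(G) = 3 exactly.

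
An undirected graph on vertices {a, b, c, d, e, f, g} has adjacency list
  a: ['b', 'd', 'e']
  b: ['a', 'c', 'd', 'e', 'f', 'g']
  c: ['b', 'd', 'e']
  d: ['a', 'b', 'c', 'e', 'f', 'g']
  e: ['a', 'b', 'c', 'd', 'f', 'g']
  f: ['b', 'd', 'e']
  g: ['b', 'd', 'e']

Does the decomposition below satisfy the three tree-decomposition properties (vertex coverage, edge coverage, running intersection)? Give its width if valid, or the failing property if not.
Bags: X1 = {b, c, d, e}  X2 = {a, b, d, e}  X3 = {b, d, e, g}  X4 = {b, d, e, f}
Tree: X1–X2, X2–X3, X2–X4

Every vertex of G appears in some bag (union = {a, b, c, d, e, f, g}); every edge is covered by a bag; and for each vertex v the set of bags containing v is connected in the bag tree. The decomposition is therefore valid. The largest bag has 4 vertices, so the width is 3.

Yes; width 3.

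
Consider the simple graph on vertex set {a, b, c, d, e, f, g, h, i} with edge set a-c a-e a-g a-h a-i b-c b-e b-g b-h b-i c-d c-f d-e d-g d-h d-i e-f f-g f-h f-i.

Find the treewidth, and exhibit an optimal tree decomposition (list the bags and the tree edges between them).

Each bag holds 5 vertices, so the decomposition has width 4, which upper-bounds the treewidth. For the lower bound: the 5 vertex sets {d,g}, {f,h}, {b,i}, {a}, {c} are disjoint, each induces a connected subgraph, and every pair is joined by at least one edge of G. Contracting each set to a single vertex therefore yields K_{5} as a minor, and since treewidth is minor-monotone, tw(G) ≥ tw(K_{5}) = 4. Combining the bounds, tw(G) = 4.

Treewidth 4.
Bags: B1 = {a, b, d, f, g}  B2 = {a, b, d, f, h}  B3 = {a, b, d, f, i}  B4 = {a, b, c, d, f}  B5 = {a, b, d, e, f}
Tree: B1–B2, B2–B3, B3–B4, B4–B5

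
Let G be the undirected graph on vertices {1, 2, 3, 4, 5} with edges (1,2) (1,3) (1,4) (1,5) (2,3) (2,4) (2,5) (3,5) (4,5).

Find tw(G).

3

A width-3 tree decomposition is:
Bags: B1 = {1, 2, 4, 5}  B2 = {1, 2, 3, 5}
Tree: B1–B2
Each bag holds 4 vertices, so the decomposition has width 3, which upper-bounds the treewidth. On the other hand G contains the 4-clique {1, 2, 3, 5}. A clique must lie in a single bag of any decomposition, so no decomposition can have width below 3. Therefore the treewidth is 3.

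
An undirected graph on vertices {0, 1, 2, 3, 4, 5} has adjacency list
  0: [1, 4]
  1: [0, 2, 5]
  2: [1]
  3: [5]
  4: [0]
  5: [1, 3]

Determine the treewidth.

A width-1 tree decomposition is:
Bags: B1 = {1, 2}  B2 = {0, 1}  B3 = {1, 5}  B4 = {0, 4}  B5 = {3, 5}
Tree: B1–B2, B1–B3, B2–B4, B3–B5
The largest bag has 2 vertices, giving width 1; this decomposition certifies tw(G) ≤ 1. Any graph with an edge has treewidth ≥ 1, and G has the edge 2–1. Therefore the treewidth is 1.

1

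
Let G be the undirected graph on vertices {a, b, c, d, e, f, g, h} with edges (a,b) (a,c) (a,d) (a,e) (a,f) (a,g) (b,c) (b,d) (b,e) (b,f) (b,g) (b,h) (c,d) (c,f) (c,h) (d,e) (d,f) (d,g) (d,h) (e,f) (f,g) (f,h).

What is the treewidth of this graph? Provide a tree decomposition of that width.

Every bag has size at most 5, so the width is 5 − 1 = 4 and tw(G) ≤ 4. For the lower bound, the 5 vertices {b, c, d, f, h} are pairwise adjacent, and any tree decomposition puts a clique entirely inside one bag — forcing width ≥ 4. Combining the bounds, tw(G) = 4.

Treewidth 4.
One such decomposition:
Bags: B1 = {a, b, c, d, f}  B2 = {a, b, d, e, f}  B3 = {a, b, d, f, g}  B4 = {b, c, d, f, h}
Tree: B1–B2, B2–B3, B1–B4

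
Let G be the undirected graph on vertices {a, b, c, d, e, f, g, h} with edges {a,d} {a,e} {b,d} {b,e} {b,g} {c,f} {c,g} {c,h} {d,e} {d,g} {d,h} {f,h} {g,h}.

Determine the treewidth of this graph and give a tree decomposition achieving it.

Treewidth 2.
One such decomposition:
Bags: B1 = {b, d, g}  B2 = {d, g, h}  B3 = {b, d, e}  B4 = {a, d, e}  B5 = {c, g, h}  B6 = {c, f, h}
Tree: B1–B2, B1–B3, B3–B4, B2–B5, B5–B6

Each bag holds 3 vertices, so the decomposition has width 2, which upper-bounds the treewidth. On the other hand G contains the 3-clique {d, g, h}. A clique must lie in a single bag of any decomposition, so no decomposition can have width below 2. The upper and lower bounds meet at 2, so that is the treewidth.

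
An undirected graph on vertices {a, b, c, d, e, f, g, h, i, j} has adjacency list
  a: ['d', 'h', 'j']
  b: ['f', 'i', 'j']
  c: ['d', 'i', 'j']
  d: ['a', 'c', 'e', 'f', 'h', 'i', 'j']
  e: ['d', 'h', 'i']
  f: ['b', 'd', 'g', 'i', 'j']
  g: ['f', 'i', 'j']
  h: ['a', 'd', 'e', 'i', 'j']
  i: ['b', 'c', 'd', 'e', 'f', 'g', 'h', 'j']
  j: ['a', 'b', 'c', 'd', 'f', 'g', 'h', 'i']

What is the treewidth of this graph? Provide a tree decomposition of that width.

Treewidth 3.
One optimal decomposition is:
Bags: B1 = {d, h, i, j}  B2 = {d, e, h, i}  B3 = {c, d, i, j}  B4 = {a, d, h, j}  B5 = {d, f, i, j}  B6 = {b, f, i, j}  B7 = {f, g, i, j}
Tree: B1–B2, B1–B3, B1–B4, B3–B5, B5–B6, B5–B7

The largest bag has 4 vertices, giving width 3; this decomposition certifies tw(G) ≤ 3. Conversely, {a, d, h, j} is a clique of size 4, and the vertices of any clique must share a bag in every tree decomposition; so some bag has ≥ 4 vertices and tw(G) ≥ 3. Hence tw(G) = 3 exactly.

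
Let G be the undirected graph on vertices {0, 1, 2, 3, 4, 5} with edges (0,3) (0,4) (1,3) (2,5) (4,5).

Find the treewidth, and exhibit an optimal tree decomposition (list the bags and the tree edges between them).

The largest bag has 2 vertices, giving width 1; this decomposition certifies tw(G) ≤ 1. G has an edge, so its treewidth is at least 1. Therefore the treewidth is 1.

Treewidth 1.
One such decomposition:
Bags: B1 = {2, 5}  B2 = {4, 5}  B3 = {0, 4}  B4 = {0, 3}  B5 = {1, 3}
Tree: B1–B2, B2–B3, B3–B4, B4–B5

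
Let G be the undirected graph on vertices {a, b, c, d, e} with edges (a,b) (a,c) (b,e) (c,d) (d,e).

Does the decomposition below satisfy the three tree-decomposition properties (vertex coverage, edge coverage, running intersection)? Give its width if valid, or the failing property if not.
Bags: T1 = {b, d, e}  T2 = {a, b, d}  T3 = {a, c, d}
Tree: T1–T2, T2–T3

Yes; width 2.

Every vertex of G appears in some bag (union = {a, b, c, d, e}); every edge is covered by a bag; and for each vertex v the set of bags containing v is connected in the bag tree. The decomposition is therefore valid. The largest bag has 3 vertices, so the width is 2.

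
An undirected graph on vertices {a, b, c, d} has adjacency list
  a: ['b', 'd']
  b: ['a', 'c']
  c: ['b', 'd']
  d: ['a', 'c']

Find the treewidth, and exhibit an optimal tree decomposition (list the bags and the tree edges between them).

Treewidth 2.
One such decomposition:
Bags: B1 = {b, c, d}  B2 = {a, b, d}
Tree: B1–B2

Each bag holds 3 vertices, so the decomposition has width 2, which upper-bounds the treewidth. For the lower bound, G contains the cycle b–c–d–a–b, so G is not a forest; only forests have treewidth ≤ 1, hence tw(G) ≥ 2. The upper and lower bounds meet at 2, so that is the treewidth.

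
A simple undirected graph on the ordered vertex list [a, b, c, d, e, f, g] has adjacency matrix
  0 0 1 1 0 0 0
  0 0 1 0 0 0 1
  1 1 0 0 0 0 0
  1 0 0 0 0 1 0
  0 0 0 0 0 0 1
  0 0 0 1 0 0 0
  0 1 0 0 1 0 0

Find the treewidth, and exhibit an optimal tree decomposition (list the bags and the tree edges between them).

Every bag has size at most 2, so the width is 2 − 1 = 1 and tw(G) ≤ 1. G has an edge, so its treewidth is at least 1. Therefore the treewidth is 1.

Treewidth 1.
One such decomposition:
Bags: B1 = {d, f}  B2 = {a, d}  B3 = {a, c}  B4 = {b, c}  B5 = {b, g}  B6 = {e, g}
Tree: B1–B2, B2–B3, B3–B4, B4–B5, B5–B6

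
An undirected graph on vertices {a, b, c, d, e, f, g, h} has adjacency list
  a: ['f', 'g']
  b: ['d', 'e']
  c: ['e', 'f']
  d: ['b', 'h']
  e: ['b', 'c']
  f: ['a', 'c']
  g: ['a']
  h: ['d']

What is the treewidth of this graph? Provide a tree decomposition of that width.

Treewidth 1.
One optimal decomposition is:
Bags: B1 = {d, h}  B2 = {b, d}  B3 = {b, e}  B4 = {c, e}  B5 = {c, f}  B6 = {a, f}  B7 = {a, g}
Tree: B1–B2, B2–B3, B3–B4, B4–B5, B5–B6, B6–B7

Each bag holds 2 vertices, so the decomposition has width 1, which upper-bounds the treewidth. Any graph with an edge has treewidth ≥ 1, and G has the edge h–d. The upper and lower bounds meet at 1, so that is the treewidth.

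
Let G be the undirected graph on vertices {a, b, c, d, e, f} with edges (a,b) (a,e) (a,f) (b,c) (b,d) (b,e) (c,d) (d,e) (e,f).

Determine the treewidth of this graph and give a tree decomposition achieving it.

Every bag has size at most 3, so the width is 3 − 1 = 2 and tw(G) ≤ 2. Conversely, {a, e, f} is a clique of size 3, and the vertices of any clique must share a bag in every tree decomposition; so some bag has ≥ 3 vertices and tw(G) ≥ 2. The upper and lower bounds meet at 2, so that is the treewidth.

Treewidth 2.
One such decomposition:
Bags: B1 = {a, b, e}  B2 = {a, e, f}  B3 = {b, d, e}  B4 = {b, c, d}
Tree: B1–B2, B1–B3, B3–B4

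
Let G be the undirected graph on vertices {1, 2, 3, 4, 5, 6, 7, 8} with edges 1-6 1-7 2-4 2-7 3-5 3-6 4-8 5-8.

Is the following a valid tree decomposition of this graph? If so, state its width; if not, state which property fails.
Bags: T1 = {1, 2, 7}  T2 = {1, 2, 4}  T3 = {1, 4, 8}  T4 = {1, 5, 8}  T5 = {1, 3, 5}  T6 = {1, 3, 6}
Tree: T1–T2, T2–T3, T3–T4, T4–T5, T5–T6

Yes; width 2.

Every vertex of G appears in some bag (union = {1, 2, 3, 4, 5, 6, 7, 8}); every edge is covered by a bag; and for each vertex v the set of bags containing v is connected in the bag tree. The decomposition is therefore valid. The largest bag has 3 vertices, so the width is 2.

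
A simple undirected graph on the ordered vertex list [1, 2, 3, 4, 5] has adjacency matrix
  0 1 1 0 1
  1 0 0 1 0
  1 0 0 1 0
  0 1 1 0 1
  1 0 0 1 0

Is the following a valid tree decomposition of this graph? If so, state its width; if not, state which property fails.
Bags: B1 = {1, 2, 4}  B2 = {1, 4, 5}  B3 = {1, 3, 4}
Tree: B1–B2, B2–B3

Yes; width 2.

Every vertex of G appears in some bag (union = {1, 2, 3, 4, 5}); every edge is covered by a bag; and for each vertex v the set of bags containing v is connected in the bag tree. The decomposition is therefore valid. The largest bag has 3 vertices, so the width is 2.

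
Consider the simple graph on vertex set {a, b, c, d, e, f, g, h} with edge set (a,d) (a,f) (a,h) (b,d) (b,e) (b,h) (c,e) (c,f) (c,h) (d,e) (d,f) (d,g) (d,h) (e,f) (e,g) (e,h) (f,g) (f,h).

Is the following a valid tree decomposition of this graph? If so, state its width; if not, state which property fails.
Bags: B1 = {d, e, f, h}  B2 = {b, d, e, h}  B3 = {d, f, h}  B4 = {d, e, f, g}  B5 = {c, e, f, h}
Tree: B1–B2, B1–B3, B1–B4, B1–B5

A tree decomposition must satisfy three properties: every vertex lies in some bag; for every edge, both endpoints lie together in some bag; and for every vertex, the bags containing it form a connected subtree. Here vertex a appears in no bag, so the decomposition is invalid.

No — vertex a appears in no bag.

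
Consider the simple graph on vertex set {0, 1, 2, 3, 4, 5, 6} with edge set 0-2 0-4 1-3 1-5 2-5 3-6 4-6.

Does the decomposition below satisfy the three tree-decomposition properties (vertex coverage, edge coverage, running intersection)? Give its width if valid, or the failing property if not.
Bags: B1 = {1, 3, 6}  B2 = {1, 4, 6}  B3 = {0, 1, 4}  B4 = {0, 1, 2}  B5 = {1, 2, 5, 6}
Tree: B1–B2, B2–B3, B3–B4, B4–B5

No — bags containing vertex 6 are not connected in the tree.

A tree decomposition must satisfy three properties: every vertex lies in some bag; for every edge, both endpoints lie together in some bag; and for every vertex, the bags containing it form a connected subtree. Here bags containing vertex 6 are not connected in the tree, so the decomposition is invalid.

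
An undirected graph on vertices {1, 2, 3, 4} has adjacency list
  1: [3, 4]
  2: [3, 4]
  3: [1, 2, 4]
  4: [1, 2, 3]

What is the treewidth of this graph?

A width-2 tree decomposition is:
Bags: B1 = {1, 3, 4}  B2 = {2, 3, 4}
Tree: B1–B2
Each bag holds 3 vertices, so the decomposition has width 2, which upper-bounds the treewidth. For the lower bound, the 3 vertices {1, 3, 4} are pairwise adjacent, and any tree decomposition puts a clique entirely inside one bag — forcing width ≥ 2. Hence tw(G) = 2 exactly.

2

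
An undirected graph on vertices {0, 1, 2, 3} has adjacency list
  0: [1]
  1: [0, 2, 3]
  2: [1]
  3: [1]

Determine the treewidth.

A width-1 tree decomposition is:
Bags: B1 = {1, 3}  B2 = {1, 2}  B3 = {0, 1}
Tree: B1–B2, B2–B3
Each bag holds 2 vertices, so the decomposition has width 1, which upper-bounds the treewidth. Any graph with an edge has treewidth ≥ 1, and G has the edge 1–3. Hence tw(G) = 1 exactly.

1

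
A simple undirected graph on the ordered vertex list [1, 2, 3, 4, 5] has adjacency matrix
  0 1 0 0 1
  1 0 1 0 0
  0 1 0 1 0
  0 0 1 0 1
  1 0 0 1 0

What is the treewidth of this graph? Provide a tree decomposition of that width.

Every bag has size at most 3, so the width is 3 − 1 = 2 and tw(G) ≤ 2. For the lower bound, G contains the cycle 3–4–5–1–2–3, so G is not a forest; only forests have treewidth ≤ 1, hence tw(G) ≥ 2. Hence tw(G) = 2 exactly.

Treewidth 2.
One optimal decomposition is:
Bags: B1 = {3, 4, 5}  B2 = {1, 3, 5}  B3 = {1, 2, 3}
Tree: B1–B2, B2–B3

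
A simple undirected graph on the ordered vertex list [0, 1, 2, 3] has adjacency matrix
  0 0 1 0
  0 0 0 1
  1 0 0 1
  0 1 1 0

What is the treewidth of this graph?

A width-1 tree decomposition is:
Bags: B1 = {0, 2}  B2 = {2, 3}  B3 = {1, 3}
Tree: B1–B2, B2–B3
The largest bag has 2 vertices, giving width 1; this decomposition certifies tw(G) ≤ 1. Any graph with an edge has treewidth ≥ 1, and G has the edge 0–2. Combining the bounds, tw(G) = 1.

1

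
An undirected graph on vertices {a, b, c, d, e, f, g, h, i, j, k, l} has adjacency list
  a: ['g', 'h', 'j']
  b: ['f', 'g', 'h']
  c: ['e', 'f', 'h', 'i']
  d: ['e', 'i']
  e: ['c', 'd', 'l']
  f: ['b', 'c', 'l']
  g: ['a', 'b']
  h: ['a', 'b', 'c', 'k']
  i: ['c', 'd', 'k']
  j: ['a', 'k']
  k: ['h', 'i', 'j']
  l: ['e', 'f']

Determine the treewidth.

A width-3 tree decomposition is:
Bags: B1 = {d, e, f, l}  B2 = {c, d, e, f}  B3 = {c, d, f, i}  B4 = {b, c, f, i}  B5 = {b, c, h, i}  B6 = {b, h, i, k}  B7 = {b, g, h, k}  B8 = {a, g, h, k}  B9 = {a, g, j, k}
Tree: B1–B2, B2–B3, B3–B4, B4–B5, B5–B6, B6–B7, B7–B8, B8–B9
Each bag holds 4 vertices, so the decomposition has width 3, which upper-bounds the treewidth. For the lower bound: the 4 vertex sets {d,e,l}, {f}, {c}, {b,h,i,k} are disjoint, each induces a connected subgraph, and every pair is joined by at least one edge of G. Contracting each set to a single vertex therefore yields K_{4} as a minor, and since treewidth is minor-monotone, tw(G) ≥ tw(K_{4}) = 3. Hence tw(G) = 3 exactly.

3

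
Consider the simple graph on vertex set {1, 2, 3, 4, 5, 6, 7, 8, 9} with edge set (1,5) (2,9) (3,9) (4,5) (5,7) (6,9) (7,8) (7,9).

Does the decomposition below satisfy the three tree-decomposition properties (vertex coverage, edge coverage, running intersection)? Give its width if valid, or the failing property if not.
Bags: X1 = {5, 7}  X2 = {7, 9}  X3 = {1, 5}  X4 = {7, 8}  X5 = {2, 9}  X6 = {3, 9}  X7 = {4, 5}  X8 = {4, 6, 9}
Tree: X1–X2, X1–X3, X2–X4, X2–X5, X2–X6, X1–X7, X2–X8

A tree decomposition must satisfy three properties: every vertex lies in some bag; for every edge, both endpoints lie together in some bag; and for every vertex, the bags containing it form a connected subtree. Here bags containing vertex 4 are not connected in the tree, so the decomposition is invalid.

No — bags containing vertex 4 are not connected in the tree.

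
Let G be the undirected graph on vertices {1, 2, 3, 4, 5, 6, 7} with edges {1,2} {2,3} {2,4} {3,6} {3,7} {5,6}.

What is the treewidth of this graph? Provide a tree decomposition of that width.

Treewidth 1.
One such decomposition:
Bags: B1 = {5, 6}  B2 = {3, 6}  B3 = {2, 3}  B4 = {2, 4}  B5 = {3, 7}  B6 = {1, 2}
Tree: B1–B2, B2–B3, B3–B4, B2–B5, B3–B6

Each bag holds 2 vertices, so the decomposition has width 1, which upper-bounds the treewidth. Since G has at least one edge (e.g. 6–5), it is not an edgeless graph, so tw(G) ≥ 1. Combining the bounds, tw(G) = 1.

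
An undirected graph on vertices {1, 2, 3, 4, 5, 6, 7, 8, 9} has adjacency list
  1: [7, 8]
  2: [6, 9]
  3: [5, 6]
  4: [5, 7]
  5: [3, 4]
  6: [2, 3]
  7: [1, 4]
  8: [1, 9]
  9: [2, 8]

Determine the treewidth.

A width-2 tree decomposition is:
Bags: B1 = {2, 8, 9}  B2 = {2, 6, 8}  B3 = {3, 6, 8}  B4 = {3, 5, 8}  B5 = {4, 5, 8}  B6 = {4, 7, 8}  B7 = {1, 7, 8}
Tree: B1–B2, B2–B3, B3–B4, B4–B5, B5–B6, B6–B7
The largest bag has 3 vertices, giving width 2; this decomposition certifies tw(G) ≤ 2. For the lower bound, G contains the cycle 8–9–2–6–3–5–4–7–1–8, so G is not a forest; only forests have treewidth ≤ 1, hence tw(G) ≥ 2. Hence tw(G) = 2 exactly.

2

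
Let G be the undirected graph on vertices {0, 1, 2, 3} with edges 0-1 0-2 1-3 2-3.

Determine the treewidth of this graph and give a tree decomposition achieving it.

The largest bag has 3 vertices, giving width 2; this decomposition certifies tw(G) ≤ 2. Since 0–2–3–1–0 is a cycle in G, G is not acyclic. Forests are exactly the graphs of treewidth ≤ 1, so tw(G) ≥ 2. Combining the bounds, tw(G) = 2.

Treewidth 2.
One such decomposition:
Bags: B1 = {0, 2, 3}  B2 = {0, 1, 3}
Tree: B1–B2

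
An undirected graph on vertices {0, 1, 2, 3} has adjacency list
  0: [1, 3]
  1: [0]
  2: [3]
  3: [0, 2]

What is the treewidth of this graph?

1

A width-1 tree decomposition is:
Bags: B1 = {0, 3}  B2 = {2, 3}  B3 = {0, 1}
Tree: B1–B2, B1–B3
Each bag holds 2 vertices, so the decomposition has width 1, which upper-bounds the treewidth. Since G has at least one edge (e.g. 0–3), it is not an edgeless graph, so tw(G) ≥ 1. The upper and lower bounds meet at 1, so that is the treewidth.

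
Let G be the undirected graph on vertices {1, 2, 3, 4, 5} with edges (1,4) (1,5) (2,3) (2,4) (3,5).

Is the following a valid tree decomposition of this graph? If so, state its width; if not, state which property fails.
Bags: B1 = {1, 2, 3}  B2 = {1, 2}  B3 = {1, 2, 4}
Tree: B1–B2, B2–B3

A tree decomposition must satisfy three properties: every vertex lies in some bag; for every edge, both endpoints lie together in some bag; and for every vertex, the bags containing it form a connected subtree. Here vertex 5 appears in no bag, so the decomposition is invalid.

No — vertex 5 appears in no bag.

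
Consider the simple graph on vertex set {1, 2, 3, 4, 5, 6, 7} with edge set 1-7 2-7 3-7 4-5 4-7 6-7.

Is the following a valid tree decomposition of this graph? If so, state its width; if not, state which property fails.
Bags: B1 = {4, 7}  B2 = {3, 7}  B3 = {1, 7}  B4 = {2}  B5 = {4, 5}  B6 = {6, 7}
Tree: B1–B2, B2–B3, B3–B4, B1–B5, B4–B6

A tree decomposition must satisfy three properties: every vertex lies in some bag; for every edge, both endpoints lie together in some bag; and for every vertex, the bags containing it form a connected subtree. Here edge (7,2) lies in no bag, so the decomposition is invalid.

No — edge (7,2) lies in no bag.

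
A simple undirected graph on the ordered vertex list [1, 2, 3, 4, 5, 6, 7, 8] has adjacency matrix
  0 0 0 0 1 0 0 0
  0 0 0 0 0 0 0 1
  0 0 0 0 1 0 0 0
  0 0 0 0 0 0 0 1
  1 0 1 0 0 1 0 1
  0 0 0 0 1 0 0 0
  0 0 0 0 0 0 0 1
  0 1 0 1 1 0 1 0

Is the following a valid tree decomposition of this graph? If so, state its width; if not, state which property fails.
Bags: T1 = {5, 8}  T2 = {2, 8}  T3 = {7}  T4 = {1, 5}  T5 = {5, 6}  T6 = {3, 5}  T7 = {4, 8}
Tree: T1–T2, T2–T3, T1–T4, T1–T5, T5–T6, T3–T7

A tree decomposition must satisfy three properties: every vertex lies in some bag; for every edge, both endpoints lie together in some bag; and for every vertex, the bags containing it form a connected subtree. Here edge (8,7) lies in no bag, so the decomposition is invalid.

No — edge (8,7) lies in no bag.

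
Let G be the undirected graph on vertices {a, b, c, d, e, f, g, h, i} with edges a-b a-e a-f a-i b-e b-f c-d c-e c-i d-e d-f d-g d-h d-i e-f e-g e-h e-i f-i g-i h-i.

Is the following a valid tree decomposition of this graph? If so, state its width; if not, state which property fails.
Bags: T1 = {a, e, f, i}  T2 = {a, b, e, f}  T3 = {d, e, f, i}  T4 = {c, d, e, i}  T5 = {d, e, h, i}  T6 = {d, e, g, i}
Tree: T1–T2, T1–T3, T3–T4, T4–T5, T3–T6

Vertex coverage: the bags together contain {a, b, c, d, e, f, g, h, i}, the full vertex set. Edge coverage: each edge of G has both endpoints in at least one bag. Running intersection: for every vertex, the bags containing it form a connected subtree. All three properties hold, so this is a valid tree decomposition of width max|bag| − 1 = 3, and hence tw(G) ≤ 3.

Yes; width 3.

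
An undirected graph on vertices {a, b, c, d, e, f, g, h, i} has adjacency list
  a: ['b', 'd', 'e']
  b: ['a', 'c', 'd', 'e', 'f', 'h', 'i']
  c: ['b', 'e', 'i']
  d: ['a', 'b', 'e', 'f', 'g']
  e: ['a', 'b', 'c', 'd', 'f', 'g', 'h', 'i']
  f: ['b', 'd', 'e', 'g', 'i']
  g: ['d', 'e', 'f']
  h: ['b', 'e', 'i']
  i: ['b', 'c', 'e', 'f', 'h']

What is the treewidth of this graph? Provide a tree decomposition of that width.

Treewidth 3.
Bags: B1 = {b, d, e, f}  B2 = {d, e, f, g}  B3 = {b, e, f, i}  B4 = {a, b, d, e}  B5 = {b, c, e, i}  B6 = {b, e, h, i}
Tree: B1–B2, B1–B3, B1–B4, B3–B5, B3–B6

The largest bag has 4 vertices, giving width 3; this decomposition certifies tw(G) ≤ 3. Conversely, {d, e, f, g} is a clique of size 4, and the vertices of any clique must share a bag in every tree decomposition; so some bag has ≥ 4 vertices and tw(G) ≥ 3. Hence tw(G) = 3 exactly.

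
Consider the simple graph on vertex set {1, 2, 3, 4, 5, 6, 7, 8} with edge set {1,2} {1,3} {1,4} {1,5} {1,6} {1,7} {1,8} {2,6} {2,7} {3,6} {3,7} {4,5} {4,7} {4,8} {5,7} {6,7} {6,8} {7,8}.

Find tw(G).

3

A width-3 tree decomposition is:
Bags: B1 = {1, 4, 7, 8}  B2 = {1, 6, 7, 8}  B3 = {1, 4, 5, 7}  B4 = {1, 3, 6, 7}  B5 = {1, 2, 6, 7}
Tree: B1–B2, B1–B3, B2–B4, B2–B5
Each bag holds 4 vertices, so the decomposition has width 3, which upper-bounds the treewidth. On the other hand G contains the 4-clique {1, 4, 7, 8}. A clique must lie in a single bag of any decomposition, so no decomposition can have width below 3. Therefore the treewidth is 3.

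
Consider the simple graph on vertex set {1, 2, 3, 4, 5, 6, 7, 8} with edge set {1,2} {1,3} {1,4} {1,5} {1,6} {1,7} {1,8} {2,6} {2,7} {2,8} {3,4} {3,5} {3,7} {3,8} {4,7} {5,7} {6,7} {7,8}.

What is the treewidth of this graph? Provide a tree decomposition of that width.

The largest bag has 4 vertices, giving width 3; this decomposition certifies tw(G) ≤ 3. Conversely, {1, 2, 7, 8} is a clique of size 4, and the vertices of any clique must share a bag in every tree decomposition; so some bag has ≥ 4 vertices and tw(G) ≥ 3. The upper and lower bounds meet at 3, so that is the treewidth.

Treewidth 3.
One such decomposition:
Bags: B1 = {1, 3, 7, 8}  B2 = {1, 2, 7, 8}  B3 = {1, 2, 6, 7}  B4 = {1, 3, 4, 7}  B5 = {1, 3, 5, 7}
Tree: B1–B2, B2–B3, B1–B4, B4–B5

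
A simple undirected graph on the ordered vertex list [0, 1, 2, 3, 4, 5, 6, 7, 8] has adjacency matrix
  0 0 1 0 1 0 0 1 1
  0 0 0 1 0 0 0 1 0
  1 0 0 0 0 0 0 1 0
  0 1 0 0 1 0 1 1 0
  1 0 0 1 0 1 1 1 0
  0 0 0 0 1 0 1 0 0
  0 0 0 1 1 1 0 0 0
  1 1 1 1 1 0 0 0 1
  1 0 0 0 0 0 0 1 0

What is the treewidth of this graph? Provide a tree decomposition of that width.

Treewidth 2.
One optimal decomposition is:
Bags: B1 = {3, 4, 7}  B2 = {3, 4, 6}  B3 = {0, 4, 7}  B4 = {1, 3, 7}  B5 = {0, 2, 7}  B6 = {4, 5, 6}  B7 = {0, 7, 8}
Tree: B1–B2, B1–B3, B1–B4, B3–B5, B2–B6, B3–B7

The largest bag has 3 vertices, giving width 2; this decomposition certifies tw(G) ≤ 2. Conversely, {4, 5, 6} is a clique of size 3, and the vertices of any clique must share a bag in every tree decomposition; so some bag has ≥ 3 vertices and tw(G) ≥ 2. Therefore the treewidth is 2.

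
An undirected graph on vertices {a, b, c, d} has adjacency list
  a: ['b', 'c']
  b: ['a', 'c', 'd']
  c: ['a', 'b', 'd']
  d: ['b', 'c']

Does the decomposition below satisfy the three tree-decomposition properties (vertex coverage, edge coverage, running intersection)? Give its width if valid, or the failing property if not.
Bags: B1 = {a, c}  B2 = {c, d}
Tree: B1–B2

No — vertex b appears in no bag.

A tree decomposition must satisfy three properties: every vertex lies in some bag; for every edge, both endpoints lie together in some bag; and for every vertex, the bags containing it form a connected subtree. Here vertex b appears in no bag, so the decomposition is invalid.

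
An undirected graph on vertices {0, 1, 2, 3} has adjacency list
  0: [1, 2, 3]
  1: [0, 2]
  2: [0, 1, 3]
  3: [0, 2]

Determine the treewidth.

2

A width-2 tree decomposition is:
Bags: B1 = {0, 2, 3}  B2 = {0, 1, 2}
Tree: B1–B2
Every bag has size at most 3, so the width is 3 − 1 = 2 and tw(G) ≤ 2. On the other hand G contains the 3-clique {0, 1, 2}. A clique must lie in a single bag of any decomposition, so no decomposition can have width below 2. Combining the bounds, tw(G) = 2.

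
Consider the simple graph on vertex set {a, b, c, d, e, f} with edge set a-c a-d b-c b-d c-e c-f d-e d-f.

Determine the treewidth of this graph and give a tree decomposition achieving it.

Treewidth 2.
One optimal decomposition is:
Bags: B1 = {b, c, d}  B2 = {c, d, f}  B3 = {a, c, d}  B4 = {c, d, e}
Tree: B1–B2, B2–B3, B3–B4

Each bag holds 3 vertices, so the decomposition has width 2, which upper-bounds the treewidth. For the lower bound, G contains the cycle d–b–c–f–d, so G is not a forest; only forests have treewidth ≤ 1, hence tw(G) ≥ 2. The upper and lower bounds meet at 2, so that is the treewidth.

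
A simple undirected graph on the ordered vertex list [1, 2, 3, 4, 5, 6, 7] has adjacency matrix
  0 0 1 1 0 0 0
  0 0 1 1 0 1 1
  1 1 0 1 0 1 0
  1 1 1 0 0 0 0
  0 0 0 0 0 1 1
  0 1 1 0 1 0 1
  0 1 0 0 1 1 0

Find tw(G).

A width-2 tree decomposition is:
Bags: B1 = {2, 3, 6}  B2 = {2, 3, 4}  B3 = {2, 6, 7}  B4 = {1, 3, 4}  B5 = {5, 6, 7}
Tree: B1–B2, B1–B3, B2–B4, B3–B5
Each bag holds 3 vertices, so the decomposition has width 2, which upper-bounds the treewidth. For the lower bound, the 3 vertices {1, 3, 4} are pairwise adjacent, and any tree decomposition puts a clique entirely inside one bag — forcing width ≥ 2. Therefore the treewidth is 2.

2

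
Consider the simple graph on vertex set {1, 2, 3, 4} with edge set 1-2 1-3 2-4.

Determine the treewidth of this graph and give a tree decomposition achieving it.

The largest bag has 2 vertices, giving width 1; this decomposition certifies tw(G) ≤ 1. Any graph with an edge has treewidth ≥ 1, and G has the edge 4–2. Therefore the treewidth is 1.

Treewidth 1.
One such decomposition:
Bags: B1 = {2, 4}  B2 = {1, 2}  B3 = {1, 3}
Tree: B1–B2, B2–B3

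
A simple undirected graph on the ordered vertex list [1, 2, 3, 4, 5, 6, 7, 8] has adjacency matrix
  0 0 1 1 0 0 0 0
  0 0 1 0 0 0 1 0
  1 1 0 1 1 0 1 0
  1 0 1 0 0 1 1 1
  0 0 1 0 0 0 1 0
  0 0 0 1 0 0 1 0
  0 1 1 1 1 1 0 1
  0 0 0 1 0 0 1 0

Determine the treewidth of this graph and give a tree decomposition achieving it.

Treewidth 2.
Bags: B1 = {3, 4, 7}  B2 = {4, 6, 7}  B3 = {1, 3, 4}  B4 = {2, 3, 7}  B5 = {4, 7, 8}  B6 = {3, 5, 7}
Tree: B1–B2, B1–B3, B1–B4, B2–B5, B4–B6

Every bag has size at most 3, so the width is 3 − 1 = 2 and tw(G) ≤ 2. On the other hand G contains the 3-clique {1, 3, 4}. A clique must lie in a single bag of any decomposition, so no decomposition can have width below 2. Therefore the treewidth is 2.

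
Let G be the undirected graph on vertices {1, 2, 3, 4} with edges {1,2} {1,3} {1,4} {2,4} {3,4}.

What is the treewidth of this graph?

2

A width-2 tree decomposition is:
Bags: B1 = {1, 3, 4}  B2 = {1, 2, 4}
Tree: B1–B2
Each bag holds 3 vertices, so the decomposition has width 2, which upper-bounds the treewidth. For the lower bound, the 3 vertices {1, 2, 4} are pairwise adjacent, and any tree decomposition puts a clique entirely inside one bag — forcing width ≥ 2. The upper and lower bounds meet at 2, so that is the treewidth.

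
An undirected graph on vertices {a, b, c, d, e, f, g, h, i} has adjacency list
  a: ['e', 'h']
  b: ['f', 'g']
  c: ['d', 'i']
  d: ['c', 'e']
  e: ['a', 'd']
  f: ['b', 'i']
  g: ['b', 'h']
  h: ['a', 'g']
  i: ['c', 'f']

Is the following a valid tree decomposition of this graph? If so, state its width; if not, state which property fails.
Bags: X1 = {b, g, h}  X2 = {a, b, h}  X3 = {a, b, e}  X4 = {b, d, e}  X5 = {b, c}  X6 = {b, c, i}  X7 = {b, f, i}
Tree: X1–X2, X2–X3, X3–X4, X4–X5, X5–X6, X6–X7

No — edge (d,c) lies in no bag.

A tree decomposition must satisfy three properties: every vertex lies in some bag; for every edge, both endpoints lie together in some bag; and for every vertex, the bags containing it form a connected subtree. Here edge (d,c) lies in no bag, so the decomposition is invalid.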